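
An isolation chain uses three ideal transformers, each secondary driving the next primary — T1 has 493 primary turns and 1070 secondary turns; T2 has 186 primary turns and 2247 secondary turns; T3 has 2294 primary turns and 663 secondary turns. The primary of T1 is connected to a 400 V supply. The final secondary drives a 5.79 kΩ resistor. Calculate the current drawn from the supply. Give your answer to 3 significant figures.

I_supply ≈ 3.97 A

Secondary of T1: V = 400.00 × 1070/493 = 868.15 V.
Secondary of T2: V = 868.15 × 2247/186 = 10488 V.
Secondary of T3: V = 10488 × 663/2294 = 3031.1 V.
I_load = 3031.1/5790 = 0.52351 A, so P_out = 3031.1 × 0.52351 = 1586.8 W.
All ideal ⇒ P_in = P_out, so I_supply = 1586.8/400 = 3.97 A.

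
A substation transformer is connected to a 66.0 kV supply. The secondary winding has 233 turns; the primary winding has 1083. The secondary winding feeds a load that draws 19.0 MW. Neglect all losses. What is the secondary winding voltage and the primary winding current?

V_s = V_p × N_s/N_p = 66000 × 233/1083 = 14199 V.
I_s = P/V_s = 1.90×10^7/14199 = 1338.1 A.
I_p = I_s × N_s/N_p = 1338.1 × 233/1083 = 288 A.

V_s ≈ 14200 V, I_p ≈ 288 A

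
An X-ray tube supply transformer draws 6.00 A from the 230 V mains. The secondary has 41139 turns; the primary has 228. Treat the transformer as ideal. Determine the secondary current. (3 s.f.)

I_s/I_p = N_p/N_s, so I_s = 6.00 × 228/41139 = 0.0333 A.

I_s ≈ 0.0333 A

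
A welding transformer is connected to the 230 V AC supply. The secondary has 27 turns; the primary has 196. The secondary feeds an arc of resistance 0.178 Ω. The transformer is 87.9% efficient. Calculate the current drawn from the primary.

I_p ≈ 27.9 A

V_s = 230 × 27/196 = 31.684 V.
I_s = V_s/R = 31.684/0.178 = 178.00 A.
P_out = V_s I_s = 31.684 × 178.00 = 5639.6 W.
P_in = P_out/η = 5639.6/0.879 = 6416.0 W.
I_p = P_in/V_p = 6416.0/230 = 27.9 A.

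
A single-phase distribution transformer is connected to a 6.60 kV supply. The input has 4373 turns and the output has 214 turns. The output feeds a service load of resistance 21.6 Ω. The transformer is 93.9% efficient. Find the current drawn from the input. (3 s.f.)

V_out = 6600 × 214/4373 = 322.98 V.
I_out = V_out/R = 322.98/21.6 = 14.953 A.
P_out = V_out I_out = 322.98 × 14.953 = 4829.5 W.
P_in = P_out/η = 4829.5/0.939 = 5143.2 W.
I_in = P_in/V_in = 5143.2/6600 = 0.779 A.

I_in ≈ 0.779 A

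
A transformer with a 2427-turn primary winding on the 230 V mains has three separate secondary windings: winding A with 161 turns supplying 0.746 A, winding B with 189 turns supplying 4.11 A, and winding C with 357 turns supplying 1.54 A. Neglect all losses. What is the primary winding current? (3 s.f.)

I_p ≈ 0.596 A

V_A = 230 × 161/2427 = 15.258 V; V_B = 230 × 189/2427 = 17.911 V; V_C = 230 × 357/2427 = 33.832 V.
P_out = V_A I_A + V_B I_B + V_C I_C = 15.258×0.746 + 17.911×4.11 + 33.832×1.54 = 11.382 + 73.614 + 52.101 = 137.10 W.
Ideal ⇒ P_in = P_out, so I_p = P_out/V_p = 137.10/230 = 0.596 A.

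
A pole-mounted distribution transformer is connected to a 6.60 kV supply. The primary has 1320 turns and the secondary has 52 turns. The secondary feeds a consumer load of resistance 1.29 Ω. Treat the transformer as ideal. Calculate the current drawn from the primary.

I_p ≈ 7.94 A

V_s = V_p × N_s/N_p = 6600 × 52/1320 = 260.00 V.
I_s = V_s/R = 260.00/1.29 = 201.55 A.
For an ideal transformer I_p N_p = I_s N_s, so I_p = 201.55 × 52/1320 = 7.94 A.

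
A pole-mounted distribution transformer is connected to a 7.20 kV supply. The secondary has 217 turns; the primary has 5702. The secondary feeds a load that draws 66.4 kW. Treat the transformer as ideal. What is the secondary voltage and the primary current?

V_s = V_p × N_s/N_p = 7200 × 217/5702 = 274.01 V.
I_s = P/V_s = 66400/274.01 = 242.33 A.
I_p = I_s × N_s/N_p = 242.33 × 217/5702 = 9.22 A.

V_s ≈ 274 V, I_p ≈ 9.22 A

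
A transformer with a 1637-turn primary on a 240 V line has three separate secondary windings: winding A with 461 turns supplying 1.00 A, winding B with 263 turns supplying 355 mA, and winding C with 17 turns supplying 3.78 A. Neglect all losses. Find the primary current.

I_p ≈ 0.378 A

V_A = 240 × 461/1637 = 67.587 V; V_B = 240 × 263/1637 = 38.558 V; V_C = 240 × 17/1637 = 2.4924 V.
P_out = V_A I_A + V_B I_B + V_C I_C = 67.587×1.00 + 38.558×0.355 + 2.4924×3.78 = 67.587 + 13.688 + 9.4211 = 90.696 W.
Ideal ⇒ P_in = P_out, so I_p = P_out/V_p = 90.696/240 = 0.378 A.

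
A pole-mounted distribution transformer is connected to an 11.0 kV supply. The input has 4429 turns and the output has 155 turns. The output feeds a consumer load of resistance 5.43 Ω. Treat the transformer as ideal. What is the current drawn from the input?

I_in ≈ 2.48 A

V_out = V_in × N_out/N_in = 11000 × 155/4429 = 384.96 V.
I_out = V_out/R = 384.96/5.43 = 70.896 A.
For an ideal transformer I_in N_in = I_out N_out, so I_in = 70.896 × 155/4429 = 2.48 A.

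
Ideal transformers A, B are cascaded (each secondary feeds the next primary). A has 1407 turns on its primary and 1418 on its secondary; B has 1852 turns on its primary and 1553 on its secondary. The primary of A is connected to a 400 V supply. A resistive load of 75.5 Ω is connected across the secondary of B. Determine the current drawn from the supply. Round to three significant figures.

I_supply ≈ 3.78 A

After A: V = 400.00 × 1418/1407 = 403.13 V.
After B: V = 403.13 × 1553/1852 = 338.04 V.
I_load = 338.04/75.5 = 4.4774 A, so P_out = 338.04 × 4.4774 = 1513.6 W.
All ideal ⇒ P_in = P_out, so I_supply = 1513.6/400 = 3.78 A.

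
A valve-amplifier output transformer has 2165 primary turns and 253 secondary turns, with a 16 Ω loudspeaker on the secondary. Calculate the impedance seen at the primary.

Z_p = (N_p/N_s)² × Z_s = (2165/253)² × 16 = 1170 Ω.

Z_p ≈ 1170 Ω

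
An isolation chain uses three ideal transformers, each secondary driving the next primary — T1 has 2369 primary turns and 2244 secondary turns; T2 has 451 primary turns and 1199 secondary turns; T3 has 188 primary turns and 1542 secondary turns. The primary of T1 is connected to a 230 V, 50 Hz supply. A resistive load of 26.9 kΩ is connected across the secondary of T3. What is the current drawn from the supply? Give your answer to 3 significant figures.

After T1: V = 230.00 × 2244/2369 = 217.86 V.
After T2: V = 217.86 × 1199/451 = 579.20 V.
After T3: V = 579.20 × 1542/188 = 4750.7 V.
I_load = 4750.7/26900 = 0.17660 A, so P_out = 4750.7 × 0.17660 = 838.99 W.
All ideal ⇒ P_in = P_out, so I_supply = 838.99/230 = 3.65 A.

I_supply ≈ 3.65 A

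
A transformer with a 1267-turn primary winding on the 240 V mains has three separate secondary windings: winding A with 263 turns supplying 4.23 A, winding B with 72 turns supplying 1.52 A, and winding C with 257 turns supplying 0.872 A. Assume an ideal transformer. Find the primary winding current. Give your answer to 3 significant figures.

I_p ≈ 1.14 A

V_A = 240 × 263/1267 = 49.818 V; V_B = 240 × 72/1267 = 13.639 V; V_C = 240 × 257/1267 = 48.682 V.
P_out = V_A I_A + V_B I_B + V_C I_C = 49.818×4.23 + 13.639×1.52 + 48.682×0.872 = 210.73 + 20.731 + 42.451 = 273.91 W.
Ideal ⇒ P_in = P_out, so I_p = P_out/V_p = 273.91/240 = 1.14 A.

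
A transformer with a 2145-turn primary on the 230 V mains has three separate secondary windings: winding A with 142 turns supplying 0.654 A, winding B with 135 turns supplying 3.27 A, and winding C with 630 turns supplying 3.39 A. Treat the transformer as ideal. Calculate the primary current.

V_A = 230 × 142/2145 = 15.226 V; V_B = 230 × 135/2145 = 14.476 V; V_C = 230 × 630/2145 = 67.552 V.
P_out = V_A I_A + V_B I_B + V_C I_C = 15.226×0.654 + 14.476×3.27 + 67.552×3.39 = 9.9579 + 47.335 + 229.00 = 286.30 W.
Ideal ⇒ P_in = P_out, so I_p = P_out/V_p = 286.30/230 = 1.24 A.

I_p ≈ 1.24 A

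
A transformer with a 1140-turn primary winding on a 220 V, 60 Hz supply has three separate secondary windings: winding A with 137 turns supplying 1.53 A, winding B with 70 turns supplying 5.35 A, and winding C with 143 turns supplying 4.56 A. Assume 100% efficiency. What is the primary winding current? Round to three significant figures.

V_A = 220 × 137/1140 = 26.439 V; V_B = 220 × 70/1140 = 13.509 V; V_C = 220 × 143/1140 = 27.596 V.
P_out = V_A I_A + V_B I_B + V_C I_C = 26.439×1.53 + 13.509×5.35 + 27.596×4.56 = 40.451 + 72.272 + 125.84 = 238.56 W.
Ideal ⇒ P_in = P_out, so I_p = P_out/V_p = 238.56/220 = 1.08 A.

I_p ≈ 1.08 A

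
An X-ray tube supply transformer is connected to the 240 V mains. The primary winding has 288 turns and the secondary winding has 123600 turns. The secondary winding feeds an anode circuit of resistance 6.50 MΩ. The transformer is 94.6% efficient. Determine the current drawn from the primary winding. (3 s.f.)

V_s = 240 × 123600/288 = 103000 V.
I_s = V_s/R = 103000/(6.50×10^6) = 0.015846 A.
P_out = V_s I_s = 103000 × 0.015846 = 1632.2 W.
P_in = P_out/η = 1632.2/0.946 = 1725.3 W.
I_p = P_in/V_p = 1725.3/240 = 7.19 A.

I_p ≈ 7.19 A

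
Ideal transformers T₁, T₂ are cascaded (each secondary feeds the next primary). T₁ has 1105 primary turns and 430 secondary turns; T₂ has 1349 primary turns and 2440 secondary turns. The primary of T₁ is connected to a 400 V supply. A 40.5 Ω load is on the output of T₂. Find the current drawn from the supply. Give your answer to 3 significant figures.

I_supply ≈ 4.89 A

Secondary of T₁: V = 400.00 × 430/1105 = 155.66 V.
Secondary of T₂: V = 155.66 × 2440/1349 = 281.54 V.
I_load = 281.54/40.5 = 6.9517 A, so P_out = 281.54 × 6.9517 = 1957.2 W.
All ideal ⇒ P_in = P_out, so I_supply = 1957.2/400 = 4.89 A.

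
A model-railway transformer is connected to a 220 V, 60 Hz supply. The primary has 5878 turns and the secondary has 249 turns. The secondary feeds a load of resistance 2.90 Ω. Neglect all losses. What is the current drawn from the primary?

I_p ≈ 0.136 A

V_s = V_p × N_s/N_p = 220 × 249/5878 = 9.3195 V.
I_s = V_s/R = 9.3195/2.90 = 3.2136 A.
For an ideal transformer I_p N_p = I_s N_s, so I_p = 3.2136 × 249/5878 = 0.136 A.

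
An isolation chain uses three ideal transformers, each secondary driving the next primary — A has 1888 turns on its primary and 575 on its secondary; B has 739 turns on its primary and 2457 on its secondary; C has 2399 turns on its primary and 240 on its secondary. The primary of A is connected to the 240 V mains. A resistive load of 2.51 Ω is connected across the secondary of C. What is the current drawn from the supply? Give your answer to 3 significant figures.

I_supply ≈ 0.981 A

Secondary of A: V = 240.00 × 575/1888 = 73.093 V.
Secondary of B: V = 73.093 × 2457/739 = 243.02 V.
Secondary of C: V = 243.02 × 240/2399 = 24.312 V.
I_load = 24.312/2.51 = 9.6860 A, so P_out = 24.312 × 9.6860 = 235.49 W.
All ideal ⇒ P_in = P_out, so I_supply = 235.49/240 = 0.981 A.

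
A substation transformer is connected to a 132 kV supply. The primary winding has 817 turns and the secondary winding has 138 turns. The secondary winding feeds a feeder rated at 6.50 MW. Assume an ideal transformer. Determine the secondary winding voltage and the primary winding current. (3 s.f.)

V_s = V_p × N_s/N_p = 132000 × 138/817 = 22296 V.
I_s = P/V_s = 6.50×10^6/22296 = 291.53 A.
I_p = I_s × N_s/N_p = 291.53 × 138/817 = 49.2 A.

V_s ≈ 22300 V, I_p ≈ 49.2 A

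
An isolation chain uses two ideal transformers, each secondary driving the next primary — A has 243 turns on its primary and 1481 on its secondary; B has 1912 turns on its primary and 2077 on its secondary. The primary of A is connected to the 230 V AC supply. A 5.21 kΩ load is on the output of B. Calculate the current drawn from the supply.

Secondary of A: V = 230.00 × 1481/243 = 1401.8 V.
Secondary of B: V = 1401.8 × 2077/1912 = 1522.7 V.
I_load = 1522.7/5210 = 0.29227 A, so P_out = 1522.7 × 0.29227 = 445.05 W.
All ideal ⇒ P_in = P_out, so I_supply = 445.05/230 = 1.94 A.

I_supply ≈ 1.94 A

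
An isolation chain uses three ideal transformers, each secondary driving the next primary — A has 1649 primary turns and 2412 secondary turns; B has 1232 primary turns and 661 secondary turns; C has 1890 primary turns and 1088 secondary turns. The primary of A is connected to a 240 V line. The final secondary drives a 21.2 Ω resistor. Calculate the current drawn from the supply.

Secondary of A: V = 240.00 × 2412/1649 = 351.05 V.
Secondary of B: V = 351.05 × 661/1232 = 188.35 V.
Secondary of C: V = 188.35 × 1088/1890 = 108.42 V.
I_load = 108.42/21.2 = 5.1143 A, so P_out = 108.42 × 5.1143 = 554.52 W.
All ideal ⇒ P_in = P_out, so I_supply = 554.52/240 = 2.31 A.

I_supply ≈ 2.31 A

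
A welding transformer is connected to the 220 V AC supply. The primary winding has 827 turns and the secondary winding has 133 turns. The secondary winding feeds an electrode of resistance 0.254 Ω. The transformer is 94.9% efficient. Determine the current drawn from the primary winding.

I_p ≈ 23.6 A

V_s = 220 × 133/827 = 35.381 V.
I_s = V_s/R = 35.381/0.254 = 139.29 A.
P_out = V_s I_s = 35.381 × 139.29 = 4928.4 W.
P_in = P_out/η = 4928.4/0.949 = 5193.2 W.
I_p = P_in/V_p = 5193.2/220 = 23.6 A.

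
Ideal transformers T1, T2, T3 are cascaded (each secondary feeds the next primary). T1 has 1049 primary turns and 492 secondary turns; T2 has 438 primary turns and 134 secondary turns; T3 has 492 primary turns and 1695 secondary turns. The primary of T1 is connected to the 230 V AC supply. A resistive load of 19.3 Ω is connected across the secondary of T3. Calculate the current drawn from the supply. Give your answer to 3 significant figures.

Secondary of T1: V = 230.00 × 492/1049 = 107.87 V.
Secondary of T2: V = 107.87 × 134/438 = 33.003 V.
Secondary of T3: V = 33.003 × 1695/492 = 113.70 V.
I_load = 113.70/19.3 = 5.8911 A, so P_out = 113.70 × 5.8911 = 669.80 W.
All ideal ⇒ P_in = P_out, so I_supply = 669.80/230 = 2.91 A.

I_supply ≈ 2.91 A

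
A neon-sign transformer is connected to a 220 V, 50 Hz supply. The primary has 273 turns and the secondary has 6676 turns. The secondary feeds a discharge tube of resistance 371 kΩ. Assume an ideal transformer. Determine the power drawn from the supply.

P ≈ 78.0 W

V_s = V_p × N_s/N_p = 220 × 6676/273 = 5379.9 V.
I_s = V_s/R = 5379.9/371000 = 0.014501 A.
I_p = I_s × N_s/N_p = 0.014501 × 6676/273 = 0.35461 A.
P = V_p I_p = 220 × 0.35461 = 78.0 W.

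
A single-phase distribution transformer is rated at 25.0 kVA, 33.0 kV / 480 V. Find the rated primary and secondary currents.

I_p = S/V_p = 25000/33000 = 0.758 A.
I_s = S/V_s = 25000/480 = 52.1 A.

I_p ≈ 0.758 A, I_s ≈ 52.1 A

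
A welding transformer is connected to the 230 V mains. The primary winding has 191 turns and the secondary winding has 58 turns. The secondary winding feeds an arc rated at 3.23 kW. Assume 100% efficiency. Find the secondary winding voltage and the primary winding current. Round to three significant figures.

V_s = V_p × N_s/N_p = 230 × 58/191 = 69.843 V.
I_s = P/V_s = 3230/69.843 = 46.247 A.
I_p = I_s × N_s/N_p = 46.247 × 58/191 = 14.0 A.

V_s ≈ 69.8 V, I_p ≈ 14.0 A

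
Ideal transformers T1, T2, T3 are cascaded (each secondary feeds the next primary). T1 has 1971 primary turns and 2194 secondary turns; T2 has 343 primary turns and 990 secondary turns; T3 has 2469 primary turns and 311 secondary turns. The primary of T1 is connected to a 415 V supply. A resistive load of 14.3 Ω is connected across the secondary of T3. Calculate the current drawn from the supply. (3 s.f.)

Secondary of T1: V = 415.00 × 2194/1971 = 461.95 V.
Secondary of T2: V = 461.95 × 990/343 = 1333.3 V.
Secondary of T3: V = 1333.3 × 311/2469 = 167.95 V.
I_load = 167.95/14.3 = 11.745 A, so P_out = 167.95 × 11.745 = 1972.5 W.
All ideal ⇒ P_in = P_out, so I_supply = 1972.5/415 = 4.75 A.

I_supply ≈ 4.75 A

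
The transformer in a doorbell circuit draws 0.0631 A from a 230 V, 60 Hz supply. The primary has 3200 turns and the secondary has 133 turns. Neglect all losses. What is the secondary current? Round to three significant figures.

I_s/I_p = N_p/N_s, so I_s = 0.0631 × 3200/133 = 1.52 A.

I_s ≈ 1.52 A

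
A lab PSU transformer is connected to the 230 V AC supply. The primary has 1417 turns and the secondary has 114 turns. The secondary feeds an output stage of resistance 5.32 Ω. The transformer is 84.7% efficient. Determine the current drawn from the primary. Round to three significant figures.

I_p ≈ 0.330 A

V_s = 230 × 114/1417 = 18.504 V.
I_s = V_s/R = 18.504/5.32 = 3.4782 A.
P_out = V_s I_s = 18.504 × 3.4782 = 64.360 W.
P_in = P_out/η = 64.360/0.847 = 75.985 W.
I_p = P_in/V_p = 75.985/230 = 0.330 A.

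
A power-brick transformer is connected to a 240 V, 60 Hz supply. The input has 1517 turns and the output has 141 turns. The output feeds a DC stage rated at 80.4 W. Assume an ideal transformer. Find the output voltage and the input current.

V_out = V_in × N_out/N_in = 240 × 141/1517 = 22.307 V.
I_out = P/V_out = 80.4/22.307 = 3.6042 A.
I_in = I_out × N_out/N_in = 3.6042 × 141/1517 = 0.335 A.

V_out ≈ 22.3 V, I_in ≈ 0.335 A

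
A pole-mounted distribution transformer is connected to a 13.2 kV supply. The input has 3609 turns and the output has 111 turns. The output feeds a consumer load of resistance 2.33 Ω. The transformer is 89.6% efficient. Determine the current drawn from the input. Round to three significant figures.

V_out = 13200 × 111/3609 = 405.99 V.
I_out = V_out/R = 405.99/2.33 = 174.24 A.
P_out = V_out I_out = 405.99 × 174.24 = 70740 W.
P_in = P_out/η = 70740/0.896 = 78951 W.
I_in = P_in/V_in = 78951/13200 = 5.98 A.

I_in ≈ 5.98 A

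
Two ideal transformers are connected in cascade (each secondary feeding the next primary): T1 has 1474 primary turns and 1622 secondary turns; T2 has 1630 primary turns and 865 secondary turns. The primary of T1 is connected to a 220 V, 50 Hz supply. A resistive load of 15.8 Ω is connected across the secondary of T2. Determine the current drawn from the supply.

After T1: V = 220.00 × 1622/1474 = 242.09 V.
After T2: V = 242.09 × 865/1630 = 128.47 V.
I_load = 128.47/15.8 = 8.1311 A, so P_out = 128.47 × 8.1311 = 1044.6 W.
All ideal ⇒ P_in = P_out, so I_supply = 1044.6/220 = 4.75 A.

I_supply ≈ 4.75 A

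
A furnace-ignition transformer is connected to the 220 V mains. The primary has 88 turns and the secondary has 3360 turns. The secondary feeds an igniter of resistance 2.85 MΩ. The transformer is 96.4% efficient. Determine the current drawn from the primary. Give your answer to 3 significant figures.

I_p ≈ 0.117 A

V_s = 220 × 3360/88 = 8400.0 V.
I_s = V_s/R = 8400.0/(2.85×10^6) = 0.0029474 A.
P_out = V_s I_s = 8400.0 × 0.0029474 = 24.758 W.
P_in = P_out/η = 24.758/0.964 = 25.682 W.
I_p = P_in/V_p = 25.682/220 = 0.117 A.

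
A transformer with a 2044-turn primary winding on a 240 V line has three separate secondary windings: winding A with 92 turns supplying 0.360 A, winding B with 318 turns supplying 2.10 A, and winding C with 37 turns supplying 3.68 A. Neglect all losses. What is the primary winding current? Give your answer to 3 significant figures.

I_p ≈ 0.410 A

V_A = 240 × 92/2044 = 10.802 V; V_B = 240 × 318/2044 = 37.339 V; V_C = 240 × 37/2044 = 4.3444 V.
P_out = V_A I_A + V_B I_B + V_C I_C = 10.802×0.360 + 37.339×2.10 + 4.3444×3.68 = 3.8888 + 78.411 + 15.987 = 98.287 W.
Ideal ⇒ P_in = P_out, so I_p = P_out/V_p = 98.287/240 = 0.410 A.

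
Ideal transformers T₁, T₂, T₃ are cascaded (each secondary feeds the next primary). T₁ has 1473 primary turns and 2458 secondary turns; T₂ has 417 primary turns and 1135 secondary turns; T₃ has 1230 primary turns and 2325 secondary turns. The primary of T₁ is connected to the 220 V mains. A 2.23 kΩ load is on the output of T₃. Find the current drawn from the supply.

Secondary of T₁: V = 220.00 × 2458/1473 = 367.11 V.
Secondary of T₂: V = 367.11 × 1135/417 = 999.22 V.
Secondary of T₃: V = 999.22 × 2325/1230 = 1888.8 V.
I_load = 1888.8/2230 = 0.84698 A, so P_out = 1888.8 × 0.84698 = 1599.8 W.
All ideal ⇒ P_in = P_out, so I_supply = 1599.8/220 = 7.27 A.

I_supply ≈ 7.27 A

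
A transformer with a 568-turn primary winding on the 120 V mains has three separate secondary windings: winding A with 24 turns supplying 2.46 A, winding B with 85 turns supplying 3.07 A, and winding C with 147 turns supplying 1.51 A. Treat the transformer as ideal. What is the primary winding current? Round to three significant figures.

I_p ≈ 0.954 A

V_A = 120 × 24/568 = 5.0704 V; V_B = 120 × 85/568 = 17.958 V; V_C = 120 × 147/568 = 31.056 V.
P_out = V_A I_A + V_B I_B + V_C I_C = 5.0704×2.46 + 17.958×3.07 + 31.056×1.51 = 12.473 + 55.130 + 46.895 = 114.50 W.
Ideal ⇒ P_in = P_out, so I_p = P_out/V_p = 114.50/120 = 0.954 A.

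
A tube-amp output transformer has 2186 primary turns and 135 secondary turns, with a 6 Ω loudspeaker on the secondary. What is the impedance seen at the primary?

Z_p ≈ 1570 Ω

Z_p = (N_p/N_s)² × Z_s = (2186/135)² × 6 = 1570 Ω.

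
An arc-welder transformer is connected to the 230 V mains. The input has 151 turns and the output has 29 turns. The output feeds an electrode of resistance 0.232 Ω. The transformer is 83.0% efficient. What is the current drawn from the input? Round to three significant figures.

I_in ≈ 44.1 A

V_out = 230 × 29/151 = 44.172 V.
I_out = V_out/R = 44.172/0.232 = 190.40 A.
P_out = V_out I_out = 44.172 × 190.40 = 8410.3 W.
P_in = P_out/η = 8410.3/0.830 = 10133 W.
I_in = P_in/V_in = 10133/230 = 44.1 A.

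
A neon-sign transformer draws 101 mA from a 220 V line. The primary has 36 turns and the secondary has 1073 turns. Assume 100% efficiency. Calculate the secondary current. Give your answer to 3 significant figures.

I_s/I_p = N_p/N_s, so I_s = 0.101 × 36/1073 = 0.00339 A.

I_s ≈ 0.00339 A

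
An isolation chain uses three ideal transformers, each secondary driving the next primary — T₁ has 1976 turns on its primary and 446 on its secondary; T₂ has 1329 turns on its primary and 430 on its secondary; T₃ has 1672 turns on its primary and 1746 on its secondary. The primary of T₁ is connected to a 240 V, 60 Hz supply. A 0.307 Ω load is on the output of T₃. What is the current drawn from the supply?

I_supply ≈ 4.55 A

After T₁: V = 240.00 × 446/1976 = 54.170 V.
After T₂: V = 54.170 × 430/1329 = 17.527 V.
After T₃: V = 17.527 × 1746/1672 = 18.303 V.
I_load = 18.303/0.307 = 59.617 A, so P_out = 18.303 × 59.617 = 1091.1 W.
All ideal ⇒ P_in = P_out, so I_supply = 1091.1/240 = 4.55 A.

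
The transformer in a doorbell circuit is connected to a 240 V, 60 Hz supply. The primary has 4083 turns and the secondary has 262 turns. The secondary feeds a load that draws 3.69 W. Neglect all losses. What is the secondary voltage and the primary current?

V_s ≈ 15.4 V, I_p ≈ 0.0154 A

V_s = V_p × N_s/N_p = 240 × 262/4083 = 15.400 V.
I_s = P/V_s = 3.69/15.400 = 0.23960 A.
I_p = I_s × N_s/N_p = 0.23960 × 262/4083 = 0.0154 A.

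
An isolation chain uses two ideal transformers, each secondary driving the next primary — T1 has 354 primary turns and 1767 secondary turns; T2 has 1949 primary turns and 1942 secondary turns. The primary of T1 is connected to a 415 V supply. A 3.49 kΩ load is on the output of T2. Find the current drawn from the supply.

I_supply ≈ 2.94 A

After T1: V = 415.00 × 1767/354 = 2071.5 V.
After T2: V = 2071.5 × 1942/1949 = 2064.0 V.
I_load = 2064.0/3490 = 0.59142 A, so P_out = 2064.0 × 0.59142 = 1220.7 W.
All ideal ⇒ P_in = P_out, so I_supply = 1220.7/415 = 2.94 A.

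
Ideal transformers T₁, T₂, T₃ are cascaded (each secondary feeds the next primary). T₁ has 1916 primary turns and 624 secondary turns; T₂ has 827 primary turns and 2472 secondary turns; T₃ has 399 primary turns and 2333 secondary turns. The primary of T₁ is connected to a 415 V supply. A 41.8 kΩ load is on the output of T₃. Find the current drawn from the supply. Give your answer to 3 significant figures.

Secondary of T₁: V = 415.00 × 624/1916 = 135.16 V.
Secondary of T₂: V = 135.16 × 2472/827 = 404.00 V.
Secondary of T₃: V = 404.00 × 2333/399 = 2362.2 V.
I_load = 2362.2/41800 = 0.056513 A, so P_out = 2362.2 × 0.056513 = 133.50 W.
All ideal ⇒ P_in = P_out, so I_supply = 133.50/415 = 0.322 A.

I_supply ≈ 0.322 A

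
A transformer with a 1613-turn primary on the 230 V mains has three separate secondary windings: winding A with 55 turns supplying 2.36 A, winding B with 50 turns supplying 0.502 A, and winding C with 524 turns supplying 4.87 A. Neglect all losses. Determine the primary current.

V_A = 230 × 55/1613 = 7.8425 V; V_B = 230 × 50/1613 = 7.1296 V; V_C = 230 × 524/1613 = 74.718 V.
P_out = V_A I_A + V_B I_B + V_C I_C = 7.8425×2.36 + 7.1296×0.502 + 74.718×4.87 = 18.508 + 3.5790 + 363.88 = 385.96 W.
Ideal ⇒ P_in = P_out, so I_p = P_out/V_p = 385.96/230 = 1.68 A.

I_p ≈ 1.68 A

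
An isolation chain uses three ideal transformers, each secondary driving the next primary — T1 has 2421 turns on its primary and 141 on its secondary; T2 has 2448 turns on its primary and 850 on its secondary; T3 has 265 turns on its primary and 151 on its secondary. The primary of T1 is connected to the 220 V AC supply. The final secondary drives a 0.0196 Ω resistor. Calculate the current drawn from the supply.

Secondary of T1: V = 220.00 × 141/2421 = 12.813 V.
Secondary of T2: V = 12.813 × 850/2448 = 4.4489 V.
Secondary of T3: V = 4.4489 × 151/265 = 2.5350 V.
I_load = 2.5350/0.0196 = 129.34 A, so P_out = 2.5350 × 129.34 = 327.88 W.
All ideal ⇒ P_in = P_out, so I_supply = 327.88/220 = 1.49 A.

I_supply ≈ 1.49 A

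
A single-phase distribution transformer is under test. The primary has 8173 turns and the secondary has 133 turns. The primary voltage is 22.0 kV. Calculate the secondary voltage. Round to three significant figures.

V_s ≈ 358 V

V_s/V_p = N_s/N_p, so V_s = 22000 × 133/8173 = 358 V.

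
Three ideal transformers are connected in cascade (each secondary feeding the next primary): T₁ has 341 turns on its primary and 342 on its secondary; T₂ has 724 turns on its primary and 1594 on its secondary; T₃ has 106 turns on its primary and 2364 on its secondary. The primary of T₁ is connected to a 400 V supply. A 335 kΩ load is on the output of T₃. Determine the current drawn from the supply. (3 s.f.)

After T₁: V = 400.00 × 342/341 = 401.17 V.
After T₂: V = 401.17 × 1594/724 = 883.25 V.
After T₃: V = 883.25 × 2364/106 = 19698 V.
I_load = 19698/335000 = 0.058800 A, so P_out = 19698 × 0.058800 = 1158.2 W.
All ideal ⇒ P_in = P_out, so I_supply = 1158.2/400 = 2.90 A.

I_supply ≈ 2.90 A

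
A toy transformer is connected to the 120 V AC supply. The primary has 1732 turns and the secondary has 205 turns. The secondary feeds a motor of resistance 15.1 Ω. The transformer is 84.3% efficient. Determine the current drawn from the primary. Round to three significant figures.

V_s = 120 × 205/1732 = 14.203 V.
I_s = V_s/R = 14.203/15.1 = 0.94061 A.
P_out = V_s I_s = 14.203 × 0.94061 = 13.360 W.
P_in = P_out/η = 13.360/0.843 = 15.848 W.
I_p = P_in/V_p = 15.848/120 = 0.132 A.

I_p ≈ 0.132 A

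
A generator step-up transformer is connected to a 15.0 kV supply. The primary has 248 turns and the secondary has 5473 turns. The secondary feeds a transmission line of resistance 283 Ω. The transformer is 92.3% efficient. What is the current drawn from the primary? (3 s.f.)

I_p ≈ 28000 A

V_s = 15000 × 5473/248 = 331030 V.
I_s = V_s/R = 331030/283 = 1169.7 A.
P_out = V_s I_s = 331030 × 1169.7 = 3.8721×10^8 W.
P_in = P_out/η = 3.8721×10^8/0.923 = 4.1951×10^8 W.
I_p = P_in/V_p = 4.1951×10^8/15000 = 28000 A.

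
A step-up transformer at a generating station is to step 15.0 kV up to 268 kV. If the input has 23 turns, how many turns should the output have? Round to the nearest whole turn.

N_out = 411 turns

N_out/N_in = V_out/V_in, so N_out = 23 × 268000/15000 = 410.9 ≈ 411 turns.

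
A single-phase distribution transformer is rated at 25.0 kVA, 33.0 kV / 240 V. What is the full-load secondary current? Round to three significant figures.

I_s = S/V_s = 25000/240 = 104 A.

I_s ≈ 104 A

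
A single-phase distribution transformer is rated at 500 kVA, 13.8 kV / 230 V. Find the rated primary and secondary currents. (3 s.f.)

I_p ≈ 36.2 A, I_s ≈ 2170 A

I_p = S/V_p = 500000/13800 = 36.2 A.
I_s = S/V_s = 500000/230 = 2170 A.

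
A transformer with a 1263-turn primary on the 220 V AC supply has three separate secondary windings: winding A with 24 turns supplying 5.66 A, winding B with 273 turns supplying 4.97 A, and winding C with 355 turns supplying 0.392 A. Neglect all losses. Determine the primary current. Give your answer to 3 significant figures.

I_p ≈ 1.29 A

V_A = 220 × 24/1263 = 4.1805 V; V_B = 220 × 273/1263 = 47.553 V; V_C = 220 × 355/1263 = 61.837 V.
P_out = V_A I_A + V_B I_B + V_C I_C = 4.1805×5.66 + 47.553×4.97 + 61.837×0.392 = 23.662 + 236.34 + 24.240 = 284.24 W.
Ideal ⇒ P_in = P_out, so I_p = P_out/V_p = 284.24/220 = 1.29 A.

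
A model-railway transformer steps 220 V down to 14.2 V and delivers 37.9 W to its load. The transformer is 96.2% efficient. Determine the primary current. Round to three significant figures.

I_p ≈ 0.179 A

P_in = P_out/η = 37.9/0.962 = 39.397 W.
I_p = P_in/V_p = 39.397/220 = 0.179 A.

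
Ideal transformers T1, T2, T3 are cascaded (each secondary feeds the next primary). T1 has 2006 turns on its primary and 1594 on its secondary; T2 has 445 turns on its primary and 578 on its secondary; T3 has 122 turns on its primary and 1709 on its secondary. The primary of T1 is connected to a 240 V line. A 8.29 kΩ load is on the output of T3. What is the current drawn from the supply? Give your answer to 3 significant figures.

I_supply ≈ 6.05 A

After T1: V = 240.00 × 1594/2006 = 190.71 V.
After T2: V = 190.71 × 578/445 = 247.71 V.
After T3: V = 247.71 × 1709/122 = 3469.9 V.
I_load = 3469.9/8290 = 0.41857 A, so P_out = 3469.9 × 0.41857 = 1452.4 W.
All ideal ⇒ P_in = P_out, so I_supply = 1452.4/240 = 6.05 A.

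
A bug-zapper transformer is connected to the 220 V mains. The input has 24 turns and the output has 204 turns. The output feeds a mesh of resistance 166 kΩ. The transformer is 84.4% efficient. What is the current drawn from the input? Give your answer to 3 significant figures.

V_out = 220 × 204/24 = 1870.0 V.
I_out = V_out/R = 1870.0/166000 = 0.011265 A.
P_out = V_out I_out = 1870.0 × 0.011265 = 21.066 W.
P_in = P_out/η = 21.066/0.844 = 24.959 W.
I_in = P_in/V_in = 24.959/220 = 0.113 A.

I_in ≈ 0.113 A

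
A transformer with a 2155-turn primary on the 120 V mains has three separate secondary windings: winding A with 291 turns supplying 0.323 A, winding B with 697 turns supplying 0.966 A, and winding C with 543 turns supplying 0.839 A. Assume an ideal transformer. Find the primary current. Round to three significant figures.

V_A = 120 × 291/2155 = 16.204 V; V_B = 120 × 697/2155 = 38.812 V; V_C = 120 × 543/2155 = 30.237 V.
P_out = V_A I_A + V_B I_B + V_C I_C = 16.204×0.323 + 38.812×0.966 + 30.237×0.839 = 5.2339 + 37.492 + 25.369 = 68.095 W.
Ideal ⇒ P_in = P_out, so I_p = P_out/V_p = 68.095/120 = 0.567 A.

I_p ≈ 0.567 A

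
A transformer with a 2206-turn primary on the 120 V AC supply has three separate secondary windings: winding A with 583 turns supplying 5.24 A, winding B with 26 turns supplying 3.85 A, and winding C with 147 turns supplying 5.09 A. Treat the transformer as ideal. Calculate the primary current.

I_p ≈ 1.77 A

V_A = 120 × 583/2206 = 31.714 V; V_B = 120 × 26/2206 = 1.4143 V; V_C = 120 × 147/2206 = 7.9964 V.
P_out = V_A I_A + V_B I_B + V_C I_C = 31.714×5.24 + 1.4143×3.85 + 7.9964×5.09 = 166.18 + 5.4451 + 40.702 = 212.33 W.
Ideal ⇒ P_in = P_out, so I_p = P_out/V_p = 212.33/120 = 1.77 A.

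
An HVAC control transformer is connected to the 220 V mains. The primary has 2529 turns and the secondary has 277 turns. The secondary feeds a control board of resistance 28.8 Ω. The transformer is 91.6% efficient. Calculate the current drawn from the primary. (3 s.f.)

I_p ≈ 0.100 A

V_s = 220 × 277/2529 = 24.096 V.
I_s = V_s/R = 24.096/28.8 = 0.83668 A.
P_out = V_s I_s = 24.096 × 0.83668 = 20.161 W.
P_in = P_out/η = 20.161/0.916 = 22.010 W.
I_p = P_in/V_p = 22.010/220 = 0.100 A.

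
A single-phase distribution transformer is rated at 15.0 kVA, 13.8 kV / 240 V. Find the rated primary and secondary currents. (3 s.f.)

I_p = S/V_p = 15000/13800 = 1.09 A.
I_s = S/V_s = 15000/240 = 62.5 A.

I_p ≈ 1.09 A, I_s ≈ 62.5 A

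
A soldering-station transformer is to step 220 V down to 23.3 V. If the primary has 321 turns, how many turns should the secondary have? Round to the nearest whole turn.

N_s/N_p = V_s/V_p, so N_s = 321 × 23.3/220 = 34.0 ≈ 34 turns.

N_s = 34 turns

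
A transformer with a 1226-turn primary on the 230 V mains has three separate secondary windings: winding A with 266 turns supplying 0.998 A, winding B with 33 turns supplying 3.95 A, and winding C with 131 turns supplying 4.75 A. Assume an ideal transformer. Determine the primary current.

V_A = 230 × 266/1226 = 49.902 V; V_B = 230 × 33/1226 = 6.1909 V; V_C = 230 × 131/1226 = 24.576 V.
P_out = V_A I_A + V_B I_B + V_C I_C = 49.902×0.998 + 6.1909×3.95 + 24.576×4.75 = 49.802 + 24.454 + 116.74 = 190.99 W.
Ideal ⇒ P_in = P_out, so I_p = P_out/V_p = 190.99/230 = 0.830 A.

I_p ≈ 0.830 A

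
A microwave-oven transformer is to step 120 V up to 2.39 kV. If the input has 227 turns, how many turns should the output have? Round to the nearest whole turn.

N_out/N_in = V_out/V_in, so N_out = 227 × 2390/120 = 4521.1 ≈ 4521 turns.

N_out = 4521 turns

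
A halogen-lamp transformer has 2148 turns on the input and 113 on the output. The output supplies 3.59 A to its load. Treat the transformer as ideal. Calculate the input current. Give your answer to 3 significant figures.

I_in ≈ 0.189 A

For an ideal transformer I_in/I_out = N_out/N_in, so I_in = 3.59 × 113/2148 = 0.189 A.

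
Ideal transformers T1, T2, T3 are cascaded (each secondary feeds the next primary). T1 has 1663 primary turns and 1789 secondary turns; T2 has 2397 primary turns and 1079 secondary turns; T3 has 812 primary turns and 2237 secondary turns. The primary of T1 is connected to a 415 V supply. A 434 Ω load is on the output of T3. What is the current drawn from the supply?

After T1: V = 415.00 × 1789/1663 = 446.44 V.
After T2: V = 446.44 × 1079/2397 = 200.96 V.
After T3: V = 200.96 × 2237/812 = 553.64 V.
I_load = 553.64/434 = 1.2757 A, so P_out = 553.64 × 1.2757 = 706.27 W.
All ideal ⇒ P_in = P_out, so I_supply = 706.27/415 = 1.70 A.

I_supply ≈ 1.70 A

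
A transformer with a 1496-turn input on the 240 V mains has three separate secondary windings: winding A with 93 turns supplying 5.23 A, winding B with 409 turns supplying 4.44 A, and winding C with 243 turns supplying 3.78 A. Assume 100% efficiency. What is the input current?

V_A = 240 × 93/1496 = 14.920 V; V_B = 240 × 409/1496 = 65.615 V; V_C = 240 × 243/1496 = 38.984 V.
P_out = V_A I_A + V_B I_B + V_C I_C = 14.920×5.23 + 65.615×4.44 + 38.984×3.78 = 78.030 + 291.33 + 147.36 = 516.72 W.
Ideal ⇒ P_in = P_out, so I_in = P_out/V_in = 516.72/240 = 2.15 A.

I_in ≈ 2.15 A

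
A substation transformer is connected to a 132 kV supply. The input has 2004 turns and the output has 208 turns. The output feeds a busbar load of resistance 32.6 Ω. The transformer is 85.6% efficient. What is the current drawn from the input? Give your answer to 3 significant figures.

I_in ≈ 51.0 A

V_out = 132000 × 208/2004 = 13701 V.
I_out = V_out/R = 13701/32.6 = 420.26 A.
P_out = V_out I_out = 13701 × 420.26 = 5.7579×10^6 W.
P_in = P_out/η = 5.7579×10^6/0.856 = 6.7265×10^6 W.
I_in = P_in/V_in = 6.7265×10^6/132000 = 51.0 A.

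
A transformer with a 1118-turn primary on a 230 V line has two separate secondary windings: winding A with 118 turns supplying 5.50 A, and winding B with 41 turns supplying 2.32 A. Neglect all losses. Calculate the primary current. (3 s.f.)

V_A = 230 × 118/1118 = 24.275 V; V_B = 230 × 41/1118 = 8.4347 V.
P_out = V_A I_A + V_B I_B = 24.275×5.50 + 8.4347×2.32 = 133.52 + 19.569 = 153.08 W.
Ideal ⇒ P_in = P_out, so I_p = P_out/V_p = 153.08/230 = 0.666 A.

I_p ≈ 0.666 A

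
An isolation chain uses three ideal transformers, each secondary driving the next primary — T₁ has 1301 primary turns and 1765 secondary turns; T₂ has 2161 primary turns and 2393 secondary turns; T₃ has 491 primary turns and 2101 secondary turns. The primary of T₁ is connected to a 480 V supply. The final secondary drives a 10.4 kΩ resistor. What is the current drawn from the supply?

After T₁: V = 480.00 × 1765/1301 = 651.19 V.
After T₂: V = 651.19 × 2393/2161 = 721.10 V.
After T₃: V = 721.10 × 2101/491 = 3085.6 V.
I_load = 3085.6/10400 = 0.29669 A, so P_out = 3085.6 × 0.29669 = 915.48 W.
All ideal ⇒ P_in = P_out, so I_supply = 915.48/480 = 1.91 A.

I_supply ≈ 1.91 A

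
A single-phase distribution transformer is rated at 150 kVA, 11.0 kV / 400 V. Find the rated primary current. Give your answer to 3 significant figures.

I_p ≈ 13.6 A

I_p = S/V_p = 150000/11000 = 13.6 A.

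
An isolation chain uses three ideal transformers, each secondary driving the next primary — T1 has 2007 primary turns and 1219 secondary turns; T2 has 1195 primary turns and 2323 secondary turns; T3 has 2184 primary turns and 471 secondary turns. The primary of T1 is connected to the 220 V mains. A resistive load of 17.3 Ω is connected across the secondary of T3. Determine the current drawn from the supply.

I_supply ≈ 0.824 A

Secondary of T1: V = 220.00 × 1219/2007 = 133.62 V.
Secondary of T2: V = 133.62 × 2323/1195 = 259.75 V.
Secondary of T3: V = 259.75 × 471/2184 = 56.018 V.
I_load = 56.018/17.3 = 3.2380 A, so P_out = 56.018 × 3.2380 = 181.39 W.
All ideal ⇒ P_in = P_out, so I_supply = 181.39/220 = 0.824 A.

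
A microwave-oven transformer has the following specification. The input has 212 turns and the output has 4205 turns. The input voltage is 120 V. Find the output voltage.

V_out/V_in = N_out/N_in, so V_out = 120 × 4205/212 = 2380 V.

V_out ≈ 2380 V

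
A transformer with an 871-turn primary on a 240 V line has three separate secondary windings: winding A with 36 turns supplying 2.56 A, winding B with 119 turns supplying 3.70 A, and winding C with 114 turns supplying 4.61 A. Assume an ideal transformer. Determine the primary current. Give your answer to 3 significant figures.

V_A = 240 × 36/871 = 9.9196 V; V_B = 240 × 119/871 = 32.790 V; V_C = 240 × 114/871 = 31.412 V.
P_out = V_A I_A + V_B I_B + V_C I_C = 9.9196×2.56 + 32.790×3.70 + 31.412×4.61 = 25.394 + 121.32 + 144.81 = 291.53 W.
Ideal ⇒ P_in = P_out, so I_p = P_out/V_p = 291.53/240 = 1.21 A.

I_p ≈ 1.21 A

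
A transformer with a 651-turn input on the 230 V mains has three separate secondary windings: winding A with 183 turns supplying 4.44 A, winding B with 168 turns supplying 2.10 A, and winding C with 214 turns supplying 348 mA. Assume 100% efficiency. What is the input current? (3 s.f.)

I_in ≈ 1.90 A

V_A = 230 × 183/651 = 64.654 V; V_B = 230 × 168/651 = 59.355 V; V_C = 230 × 214/651 = 75.607 V.
P_out = V_A I_A + V_B I_B + V_C I_C = 64.654×4.44 + 59.355×2.10 + 75.607×0.348 = 287.07 + 124.65 + 26.311 = 438.02 W.
Ideal ⇒ P_in = P_out, so I_in = P_out/V_in = 438.02/230 = 1.90 A.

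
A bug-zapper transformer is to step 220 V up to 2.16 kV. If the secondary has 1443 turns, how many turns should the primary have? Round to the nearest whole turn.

N_p/N_s = V_p/V_s, so N_p = 1443 × 220/2160 = 147.0 ≈ 147 turns.

N_p = 147 turns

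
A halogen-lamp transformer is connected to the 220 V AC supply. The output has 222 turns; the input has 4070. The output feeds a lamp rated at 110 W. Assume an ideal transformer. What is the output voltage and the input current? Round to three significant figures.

V_out ≈ 12.0 V, I_in ≈ 0.500 A

V_out = V_in × N_out/N_in = 220 × 222/4070 = 12.000 V.
I_out = P/V_out = 110/12.000 = 9.1667 A.
I_in = I_out × N_out/N_in = 9.1667 × 222/4070 = 0.500 A.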